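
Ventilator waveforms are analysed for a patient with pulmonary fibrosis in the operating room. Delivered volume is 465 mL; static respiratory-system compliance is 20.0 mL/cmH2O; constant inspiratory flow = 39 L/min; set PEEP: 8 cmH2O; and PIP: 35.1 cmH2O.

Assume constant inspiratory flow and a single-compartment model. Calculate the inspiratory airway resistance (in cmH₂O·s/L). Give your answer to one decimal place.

5.9

Flow: 39 L/min ÷ 60 = 0.65 L/s.
Equation of motion (constant flow): PIP = Vt/C + R·V̇ + PEEP.
R·V̇ = PIP − Vt/C − PEEP = 35.1 − 465/20.0 − 8 = 35.1 − 23.25 − 8 = 3.85 cmH2O.
R = 3.85 / 0.65 = 5.923 cmH2O·s/L.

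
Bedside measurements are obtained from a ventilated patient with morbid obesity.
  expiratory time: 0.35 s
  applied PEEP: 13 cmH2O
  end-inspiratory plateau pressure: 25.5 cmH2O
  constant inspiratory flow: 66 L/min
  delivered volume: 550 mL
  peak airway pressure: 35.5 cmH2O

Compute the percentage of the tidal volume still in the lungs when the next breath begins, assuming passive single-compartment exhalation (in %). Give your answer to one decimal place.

41.7

Flow: 66 L/min ÷ 60 = 1.1 L/s.
R = (PIP − Pplat)/V̇ = (35.5 − 25.5) / 1.1 = 10.0/1.1 = 9.091 cmH2O·s/L.
C = Vt/(Pplat − PEEP) = 550.0 / (25.5 − 13) = 550.0/12.5 = 44.0 mL/cmH2O.
τ = R × C = 9.091 × 0.044 L/cmH2O = 0.4 s.
Fraction remaining at end-expiration = e^(−Te/τ) = e^(−0.35/0.4) = 0.4169 → 41.69%.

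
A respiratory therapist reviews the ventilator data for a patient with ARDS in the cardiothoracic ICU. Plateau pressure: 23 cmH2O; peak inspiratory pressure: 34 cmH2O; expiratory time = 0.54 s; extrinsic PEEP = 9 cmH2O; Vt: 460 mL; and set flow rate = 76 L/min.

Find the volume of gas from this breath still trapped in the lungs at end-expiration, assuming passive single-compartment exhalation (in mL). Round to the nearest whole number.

Flow: 76 L/min ÷ 60 = 1.2667 L/s.
R = (PIP − Pplat)/V̇ = (34 − 23) / 1.2667 = 11.0/1.2667 = 8.684 cmH2O·s/L.
C = Vt/(Pplat − PEEP) = 460.0 / (23 − 9) = 460.0/14.0 = 32.857 mL/cmH2O.
τ = R × C = 8.684 × 0.03286 L/cmH2O = 0.2854 s.
Fraction remaining = e^(−Te/τ) = e^(−0.54/0.2854) = 0.1508.
Trapped volume = 460.0 × 0.1508 = 69.368 mL.

69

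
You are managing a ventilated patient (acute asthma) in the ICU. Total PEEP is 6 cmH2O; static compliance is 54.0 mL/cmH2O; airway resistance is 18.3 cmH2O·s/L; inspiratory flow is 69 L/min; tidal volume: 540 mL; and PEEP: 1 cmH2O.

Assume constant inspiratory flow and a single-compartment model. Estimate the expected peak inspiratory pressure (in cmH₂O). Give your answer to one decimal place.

37.0

Flow: 69 L/min ÷ 60 = 1.15 L/s.
Total PEEP = 6 cmH2O (set 1 + intrinsic 5); this is the baseline alveolar pressure.
Equation of motion (constant flow): PIP = Vt/C + R·V̇ + PEEP.
PIP = 540/54.0 + 18.3×1.15 + 6 = 10.0 + 21.045 + 6 = 37.045 cmH2O.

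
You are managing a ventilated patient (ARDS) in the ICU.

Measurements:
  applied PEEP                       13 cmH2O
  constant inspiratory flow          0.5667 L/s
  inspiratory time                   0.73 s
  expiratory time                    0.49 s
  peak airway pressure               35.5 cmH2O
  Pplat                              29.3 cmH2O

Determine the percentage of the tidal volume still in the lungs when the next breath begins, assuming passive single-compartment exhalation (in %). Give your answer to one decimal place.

Vt = flow × Ti = 0.5667 L/s × 0.73 s × 1000 mL/L = 413.69 mL.
R = (PIP − Pplat)/V̇ = (35.5 − 29.3) / 0.5667 = 6.2/0.5667 = 10.941 cmH2O·s/L.
C = Vt/(Pplat − PEEP) = 413.69 / (29.3 − 13) = 413.69/16.3 = 25.38 mL/cmH2O.
τ = R × C = 10.941 × 0.02538 L/cmH2O = 0.2777 s.
Fraction remaining at end-expiration = e^(−Te/τ) = e^(−0.49/0.2777) = 0.1713 → 17.13%.

17.1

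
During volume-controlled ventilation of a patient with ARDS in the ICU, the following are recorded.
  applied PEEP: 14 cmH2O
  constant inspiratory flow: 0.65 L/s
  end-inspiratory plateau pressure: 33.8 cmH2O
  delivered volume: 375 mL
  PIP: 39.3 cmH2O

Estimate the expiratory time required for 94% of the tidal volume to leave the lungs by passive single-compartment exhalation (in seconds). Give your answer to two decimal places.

0.45

R = (PIP − Pplat)/V̇ = (39.3 − 33.8) / 0.65 = 5.5/0.65 = 8.462 cmH2O·s/L.
C = Vt/(Pplat − PEEP) = 375.0 / (33.8 − 14) = 375.0/19.8 = 18.939 mL/cmH2O.
τ = R × C = 8.462 × 0.01894 L/cmH2O = 0.1603 s.
t = −τ·ln(1 − 0.94) = −0.1603·ln(0.06) = 0.451 s.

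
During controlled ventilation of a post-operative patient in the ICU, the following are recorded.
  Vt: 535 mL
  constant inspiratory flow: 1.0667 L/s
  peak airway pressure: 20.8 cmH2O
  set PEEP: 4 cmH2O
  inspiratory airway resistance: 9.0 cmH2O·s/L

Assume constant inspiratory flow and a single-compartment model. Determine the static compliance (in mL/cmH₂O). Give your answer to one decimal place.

Equation of motion (constant flow): PIP = Vt/C + R·V̇ + PEEP.
Vt/C = PIP − R·V̇ − PEEP = 20.8 − 9.0×1.0667 − 4 = 20.8 − 9.6 − 4 = 7.2 cmH2O.
C = Vt / 7.2 = 535 / 7.2 = 74.306 mL/cmH2O.

74.3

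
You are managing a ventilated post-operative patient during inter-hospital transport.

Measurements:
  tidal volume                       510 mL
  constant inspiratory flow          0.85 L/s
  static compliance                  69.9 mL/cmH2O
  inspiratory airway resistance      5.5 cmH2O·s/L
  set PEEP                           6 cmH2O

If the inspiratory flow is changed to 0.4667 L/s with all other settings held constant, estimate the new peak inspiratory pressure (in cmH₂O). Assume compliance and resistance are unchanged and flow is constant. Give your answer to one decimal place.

PIP = Vt/C + R·V̇ + PEEP (constant-flow equation of motion).
Only the resistive term changes: ΔPIP = R × ΔV̇ = 5.5 × (0.4667 − 0.85) = 5.5 × -0.3833 = -2.108 cmH2O.
Original PIP = 510/69.9 + 5.5×0.85 + 6 = 17.971 cmH2O; new PIP = 17.971 + (-2.108) = 15.863 cmH2O.

15.9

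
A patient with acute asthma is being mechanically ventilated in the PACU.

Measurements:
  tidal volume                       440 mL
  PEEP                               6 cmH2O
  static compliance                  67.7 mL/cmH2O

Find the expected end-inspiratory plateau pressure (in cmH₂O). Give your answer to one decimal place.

Pplat = PEEP + Vt / Cstat = 6 + 440 / 67.7 = 6 + 6.499 = 12.499 cmH2O.

12.5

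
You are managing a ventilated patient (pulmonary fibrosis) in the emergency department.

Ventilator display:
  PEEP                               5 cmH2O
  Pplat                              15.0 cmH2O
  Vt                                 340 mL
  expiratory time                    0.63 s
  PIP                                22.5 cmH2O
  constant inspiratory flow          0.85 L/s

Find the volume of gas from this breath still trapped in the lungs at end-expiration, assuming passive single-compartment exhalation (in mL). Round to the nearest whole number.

R = (PIP − Pplat)/V̇ = (22.5 − 15.0) / 0.85 = 7.5/0.85 = 8.824 cmH2O·s/L.
C = Vt/(Pplat − PEEP) = 340.0 / (15.0 − 5) = 340.0/10.0 = 34.0 mL/cmH2O.
τ = R × C = 8.824 × 0.034 L/cmH2O = 0.3 s.
Fraction remaining = e^(−Te/τ) = e^(−0.63/0.3) = 0.1225.
Trapped volume = 340.0 × 0.1225 = 41.65 mL.

42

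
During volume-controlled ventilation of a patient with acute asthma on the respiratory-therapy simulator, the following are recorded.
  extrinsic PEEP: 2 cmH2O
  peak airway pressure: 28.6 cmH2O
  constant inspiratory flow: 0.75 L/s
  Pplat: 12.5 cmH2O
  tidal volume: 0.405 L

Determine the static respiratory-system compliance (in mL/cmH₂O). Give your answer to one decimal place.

Cstat = Vt / (Pplat − PEEP) = 405 / (12.5 − 2) = 405 / 10.5 = 38.571 mL/cmH2O.

38.6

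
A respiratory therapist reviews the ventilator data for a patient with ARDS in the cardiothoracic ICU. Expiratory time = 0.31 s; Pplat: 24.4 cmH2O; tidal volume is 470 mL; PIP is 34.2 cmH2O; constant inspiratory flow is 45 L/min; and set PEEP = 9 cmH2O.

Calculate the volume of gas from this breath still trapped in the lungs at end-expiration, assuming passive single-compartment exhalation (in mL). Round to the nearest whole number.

Flow: 45 L/min ÷ 60 = 0.75 L/s.
R = (PIP − Pplat)/V̇ = (34.2 − 24.4) / 0.75 = 9.8/0.75 = 13.067 cmH2O·s/L.
C = Vt/(Pplat − PEEP) = 470.0 / (24.4 − 9) = 470.0/15.4 = 30.519 mL/cmH2O.
τ = R × C = 13.067 × 0.03052 L/cmH2O = 0.3988 s.
Fraction remaining = e^(−Te/τ) = e^(−0.31/0.3988) = 0.4596.
Trapped volume = 470.0 × 0.4596 = 216.01 mL.

216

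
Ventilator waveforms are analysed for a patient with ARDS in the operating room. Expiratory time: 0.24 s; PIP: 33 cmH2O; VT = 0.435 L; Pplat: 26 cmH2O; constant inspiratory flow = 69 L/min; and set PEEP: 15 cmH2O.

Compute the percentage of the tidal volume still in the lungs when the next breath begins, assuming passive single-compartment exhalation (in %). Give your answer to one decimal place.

Flow: 69 L/min ÷ 60 = 1.15 L/s.
R = (PIP − Pplat)/V̇ = (33 − 26) / 1.15 = 7.0/1.15 = 6.087 cmH2O·s/L.
C = Vt/(Pplat − PEEP) = 435.0 / (26 − 15) = 435.0/11.0 = 39.545 mL/cmH2O.
τ = R × C = 6.087 × 0.03955 L/cmH2O = 0.2407 s.
Fraction remaining at end-expiration = e^(−Te/τ) = e^(−0.24/0.2407) = 0.369 → 36.9%.

36.9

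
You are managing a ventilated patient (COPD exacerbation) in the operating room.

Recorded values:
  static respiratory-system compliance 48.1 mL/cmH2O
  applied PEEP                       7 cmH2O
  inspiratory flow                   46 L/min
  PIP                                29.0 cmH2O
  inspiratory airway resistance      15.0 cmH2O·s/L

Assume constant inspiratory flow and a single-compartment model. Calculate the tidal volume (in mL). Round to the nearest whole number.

Flow: 46 L/min ÷ 60 = 0.7667 L/s.
Equation of motion (constant flow): PIP = Vt/C + R·V̇ + PEEP.
Vt/C = PIP − R·V̇ − PEEP = 29.0 − 11.501 − 7 = 10.499 cmH2O.
Vt = C × 10.499 = 48.1 × 10.499 = 505.0 mL.

505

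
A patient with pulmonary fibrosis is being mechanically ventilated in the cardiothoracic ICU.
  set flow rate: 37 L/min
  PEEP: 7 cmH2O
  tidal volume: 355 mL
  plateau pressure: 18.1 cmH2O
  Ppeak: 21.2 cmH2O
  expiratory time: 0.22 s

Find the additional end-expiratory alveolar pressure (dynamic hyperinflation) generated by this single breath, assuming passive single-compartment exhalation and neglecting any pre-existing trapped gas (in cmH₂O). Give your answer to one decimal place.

2.8

Flow: 37 L/min ÷ 60 = 0.6167 L/s.
R = (PIP − Pplat)/V̇ = (21.2 − 18.1) / 0.6167 = 3.1/0.6167 = 5.027 cmH2O·s/L.
C = Vt/(Pplat − PEEP) = 355.0 / (18.1 − 7) = 355.0/11.1 = 31.982 mL/cmH2O.
τ = R × C = 5.027 × 0.03198 L/cmH2O = 0.1608 s.
Fraction remaining = e^(−Te/τ) = e^(−0.22/0.1608) = 0.2546; trapped volume = 355.0 × 0.2546 = 90.383 mL.
Additional alveolar pressure from trapping ≈ V_trapped / C = 90.383 / 31.982 = 2.826 cmH2O.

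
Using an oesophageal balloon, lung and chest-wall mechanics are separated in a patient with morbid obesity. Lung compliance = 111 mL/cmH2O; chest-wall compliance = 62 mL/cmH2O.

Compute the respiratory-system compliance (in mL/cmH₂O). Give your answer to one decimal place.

Lung and chest wall are elastances in series: 1/Crs = 1/CL + 1/Ccw.
1/Crs = 1/111 + 1/62 = 0.02514.
Crs = 39.777 mL/cmH2O.

39.8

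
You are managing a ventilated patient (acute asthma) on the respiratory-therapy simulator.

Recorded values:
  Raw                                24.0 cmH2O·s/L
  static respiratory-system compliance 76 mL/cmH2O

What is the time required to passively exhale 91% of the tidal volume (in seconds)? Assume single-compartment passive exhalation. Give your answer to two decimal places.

4.39

τ = R × C = 24.0 × 76 mL/cmH2O = 24.0 × 0.076 L/cmH2O = 1.824 s.
Exhaled fraction f = 1 − e^(−t/τ) → t = −τ·ln(1 − f) = −1.824·ln(0.09) = 4.392 s.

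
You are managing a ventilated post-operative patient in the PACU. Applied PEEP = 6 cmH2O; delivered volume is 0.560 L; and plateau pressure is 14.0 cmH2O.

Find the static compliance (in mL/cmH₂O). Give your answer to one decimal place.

70.0

Cstat = Vt / (Pplat − PEEP) = 560 / (14.0 − 6) = 560 / 8.0 = 70.0 mL/cmH2O.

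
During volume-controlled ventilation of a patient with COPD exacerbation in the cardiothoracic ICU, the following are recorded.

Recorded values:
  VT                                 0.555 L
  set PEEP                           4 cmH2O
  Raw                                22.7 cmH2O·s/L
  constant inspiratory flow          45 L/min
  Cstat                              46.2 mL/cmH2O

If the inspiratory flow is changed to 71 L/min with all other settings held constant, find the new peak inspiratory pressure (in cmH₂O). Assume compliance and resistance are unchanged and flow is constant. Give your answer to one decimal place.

42.9

Flow: 45 L/min ÷ 60 = 0.75 L/s.
New flow: 71 L/min ÷ 60 = 1.1833 L/s.
PIP = Vt/C + R·V̇ + PEEP (constant-flow equation of motion).
Only the resistive term changes: ΔPIP = R × ΔV̇ = 22.7 × (1.1833 − 0.75) = 22.7 × 0.4333 = 9.836 cmH2O.
Original PIP = 555/46.2 + 22.7×0.75 + 4 = 33.038 cmH2O; new PIP = 33.038 + (9.836) = 42.874 cmH2O.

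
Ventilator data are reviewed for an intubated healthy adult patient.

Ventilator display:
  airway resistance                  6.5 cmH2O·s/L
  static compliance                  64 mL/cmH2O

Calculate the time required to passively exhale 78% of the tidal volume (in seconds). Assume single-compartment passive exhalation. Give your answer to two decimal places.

τ = R × C = 6.5 × 64 mL/cmH2O = 6.5 × 0.064 L/cmH2O = 0.416 s.
Exhaled fraction f = 1 − e^(−t/τ) → t = −τ·ln(1 − f) = −0.416·ln(0.22) = 0.6299 s.

0.63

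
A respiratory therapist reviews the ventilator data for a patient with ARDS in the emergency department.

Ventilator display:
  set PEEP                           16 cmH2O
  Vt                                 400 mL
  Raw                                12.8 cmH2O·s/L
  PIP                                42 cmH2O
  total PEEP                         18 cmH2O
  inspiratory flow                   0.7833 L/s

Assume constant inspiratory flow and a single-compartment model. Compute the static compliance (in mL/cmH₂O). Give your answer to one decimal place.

28.6

Total PEEP = 18 cmH2O (set 16 + intrinsic 2); this is the baseline alveolar pressure.
Equation of motion (constant flow): PIP = Vt/C + R·V̇ + PEEP.
Vt/C = PIP − R·V̇ − PEEP = 42 − 12.8×0.7833 − 18 = 42 − 10.026 − 18 = 13.974 cmH2O.
C = Vt / 13.974 = 400 / 13.974 = 28.625 mL/cmH2O.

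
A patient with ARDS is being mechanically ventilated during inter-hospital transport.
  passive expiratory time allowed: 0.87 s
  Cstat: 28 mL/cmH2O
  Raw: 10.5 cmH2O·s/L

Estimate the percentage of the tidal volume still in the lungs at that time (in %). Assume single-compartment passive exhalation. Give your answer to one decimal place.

τ = R × C = 10.5 × 28 mL/cmH2O = 10.5 × 0.028 L/cmH2O = 0.294 s.
Passive exhalation: V(t)/V₀ = e^(−t/τ) = e^(−0.87/0.294) = 0.05186.
Fraction remaining = 0.05186 → 5.186%.

5.2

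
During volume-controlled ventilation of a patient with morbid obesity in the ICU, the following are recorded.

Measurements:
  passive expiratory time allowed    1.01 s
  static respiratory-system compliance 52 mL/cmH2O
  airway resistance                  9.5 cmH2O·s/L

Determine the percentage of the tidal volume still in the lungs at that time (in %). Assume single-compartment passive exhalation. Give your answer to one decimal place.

12.9

τ = R × C = 9.5 × 52 mL/cmH2O = 9.5 × 0.052 L/cmH2O = 0.494 s.
Passive exhalation: V(t)/V₀ = e^(−t/τ) = e^(−1.01/0.494) = 0.1294.
Fraction remaining = 0.1294 → 12.94%.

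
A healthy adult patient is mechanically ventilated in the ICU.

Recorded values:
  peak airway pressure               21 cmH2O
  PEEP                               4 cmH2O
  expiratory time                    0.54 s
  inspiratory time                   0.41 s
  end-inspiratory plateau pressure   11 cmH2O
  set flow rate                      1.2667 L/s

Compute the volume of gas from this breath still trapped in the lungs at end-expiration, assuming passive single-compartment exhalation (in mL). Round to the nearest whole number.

Vt = flow × Ti = 1.2667 L/s × 0.41 s × 1000 mL/L = 519.35 mL.
R = (PIP − Pplat)/V̇ = (21 − 11) / 1.2667 = 10.0/1.2667 = 7.895 cmH2O·s/L.
C = Vt/(Pplat − PEEP) = 519.35 / (11 − 4) = 519.35/7.0 = 74.193 mL/cmH2O.
τ = R × C = 7.895 × 0.07419 L/cmH2O = 0.5857 s.
Fraction remaining = e^(−Te/τ) = e^(−0.54/0.5857) = 0.3977.
Trapped volume = 519.35 × 0.3977 = 206.55 mL.

207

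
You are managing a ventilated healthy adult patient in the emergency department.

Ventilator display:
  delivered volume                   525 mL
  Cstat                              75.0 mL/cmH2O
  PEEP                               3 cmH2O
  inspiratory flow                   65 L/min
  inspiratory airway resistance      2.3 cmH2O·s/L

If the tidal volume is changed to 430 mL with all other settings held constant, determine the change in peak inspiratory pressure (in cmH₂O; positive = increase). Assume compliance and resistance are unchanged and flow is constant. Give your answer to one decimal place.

-1.3

PIP = Vt/C + R·V̇ + PEEP (constant-flow equation of motion).
Only the elastic term changes: ΔPIP = ΔVt / C = (430 − 525) / 75.0 = -1.267 cmH2O.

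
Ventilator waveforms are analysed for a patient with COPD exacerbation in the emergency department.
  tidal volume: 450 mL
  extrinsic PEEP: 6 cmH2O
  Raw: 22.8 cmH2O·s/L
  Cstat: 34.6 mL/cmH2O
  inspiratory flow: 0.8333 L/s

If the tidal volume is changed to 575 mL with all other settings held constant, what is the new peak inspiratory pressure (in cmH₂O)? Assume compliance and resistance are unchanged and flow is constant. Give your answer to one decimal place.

41.6

PIP = Vt/C + R·V̇ + PEEP (constant-flow equation of motion).
Only the elastic term changes: ΔPIP = ΔVt / C = (575 − 450) / 34.6 = 3.613 cmH2O.
Original PIP = 450/34.6 + 22.8×0.8333 + 6 = 38.005 cmH2O; new PIP = 38.005 + (3.613) = 41.618 cmH2O.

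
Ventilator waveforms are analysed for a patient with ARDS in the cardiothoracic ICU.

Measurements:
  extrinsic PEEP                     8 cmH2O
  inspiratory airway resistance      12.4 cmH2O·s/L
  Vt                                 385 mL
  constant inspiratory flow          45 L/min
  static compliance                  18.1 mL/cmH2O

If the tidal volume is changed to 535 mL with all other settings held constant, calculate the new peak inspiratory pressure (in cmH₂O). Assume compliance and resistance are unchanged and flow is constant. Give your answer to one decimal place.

Flow: 45 L/min ÷ 60 = 0.75 L/s.
PIP = Vt/C + R·V̇ + PEEP (constant-flow equation of motion).
Only the elastic term changes: ΔPIP = ΔVt / C = (535 − 385) / 18.1 = 8.287 cmH2O.
Original PIP = 385/18.1 + 12.4×0.75 + 8 = 38.571 cmH2O; new PIP = 38.571 + (8.287) = 46.858 cmH2O.

46.9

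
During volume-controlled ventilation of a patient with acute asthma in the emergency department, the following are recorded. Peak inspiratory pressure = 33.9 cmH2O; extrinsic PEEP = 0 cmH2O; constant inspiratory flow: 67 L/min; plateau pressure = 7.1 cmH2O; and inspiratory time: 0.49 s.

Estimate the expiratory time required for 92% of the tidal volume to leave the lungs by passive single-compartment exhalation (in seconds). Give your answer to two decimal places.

4.67

Flow: 67 L/min ÷ 60 = 1.1167 L/s.
Vt = flow × Ti = 1.1167 L/s × 0.49 s × 1000 mL/L = 547.18 mL.
R = (PIP − Pplat)/V̇ = (33.9 − 7.1) / 1.1167 = 26.8/1.1167 = 23.999 cmH2O·s/L.
C = Vt/(Pplat − PEEP) = 547.18 / (7.1 − 0) = 547.18/7.1 = 77.068 mL/cmH2O.
τ = R × C = 23.999 × 0.07707 L/cmH2O = 1.85 s.
t = −τ·ln(1 − 0.92) = −1.85·ln(0.08) = 4.673 s.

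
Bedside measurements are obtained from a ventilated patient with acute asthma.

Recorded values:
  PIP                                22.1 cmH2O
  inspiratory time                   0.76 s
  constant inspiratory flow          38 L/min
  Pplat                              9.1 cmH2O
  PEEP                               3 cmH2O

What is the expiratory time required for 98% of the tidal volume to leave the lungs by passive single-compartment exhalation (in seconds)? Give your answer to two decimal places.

6.34

Flow: 38 L/min ÷ 60 = 0.6333 L/s.
Vt = flow × Ti = 0.6333 L/s × 0.76 s × 1000 mL/L = 481.31 mL.
R = (PIP − Pplat)/V̇ = (22.1 − 9.1) / 0.6333 = 13.0/0.6333 = 20.527 cmH2O·s/L.
C = Vt/(Pplat − PEEP) = 481.31 / (9.1 − 3) = 481.31/6.1 = 78.903 mL/cmH2O.
τ = R × C = 20.527 × 0.0789 L/cmH2O = 1.62 s.
t = −τ·ln(1 − 0.98) = −1.62·ln(0.02) = 6.337 s.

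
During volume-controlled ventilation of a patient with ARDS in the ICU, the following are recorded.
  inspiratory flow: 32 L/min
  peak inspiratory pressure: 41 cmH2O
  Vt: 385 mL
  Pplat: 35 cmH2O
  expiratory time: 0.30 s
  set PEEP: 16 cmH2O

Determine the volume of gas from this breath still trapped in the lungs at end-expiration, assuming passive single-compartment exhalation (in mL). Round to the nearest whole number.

Flow: 32 L/min ÷ 60 = 0.5333 L/s.
R = (PIP − Pplat)/V̇ = (41 − 35) / 0.5333 = 6.0/0.5333 = 11.251 cmH2O·s/L.
C = Vt/(Pplat − PEEP) = 385.0 / (35 − 16) = 385.0/19.0 = 20.263 mL/cmH2O.
τ = R × C = 11.251 × 0.02026 L/cmH2O = 0.2279 s.
Fraction remaining = e^(−Te/τ) = e^(−0.30/0.2279) = 0.2681.
Trapped volume = 385.0 × 0.2681 = 103.22 mL.

103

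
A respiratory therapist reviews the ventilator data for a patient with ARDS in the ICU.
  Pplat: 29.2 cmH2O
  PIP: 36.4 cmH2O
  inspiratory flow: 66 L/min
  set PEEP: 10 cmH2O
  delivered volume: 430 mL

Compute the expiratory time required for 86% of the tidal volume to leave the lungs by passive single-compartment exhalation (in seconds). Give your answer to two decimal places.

Flow: 66 L/min ÷ 60 = 1.1 L/s.
R = (PIP − Pplat)/V̇ = (36.4 − 29.2) / 1.1 = 7.2/1.1 = 6.545 cmH2O·s/L.
C = Vt/(Pplat − PEEP) = 430.0 / (29.2 − 10) = 430.0/19.2 = 22.396 mL/cmH2O.
τ = R × C = 6.545 × 0.0224 L/cmH2O = 0.1466 s.
t = −τ·ln(1 − 0.86) = −0.1466·ln(0.14) = 0.2882 s.

0.29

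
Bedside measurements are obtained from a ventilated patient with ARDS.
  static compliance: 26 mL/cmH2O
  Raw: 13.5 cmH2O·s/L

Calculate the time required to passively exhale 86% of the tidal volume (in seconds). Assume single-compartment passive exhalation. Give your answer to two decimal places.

τ = R × C = 13.5 × 26 mL/cmH2O = 13.5 × 0.026 L/cmH2O = 0.351 s.
Exhaled fraction f = 1 − e^(−t/τ) → t = −τ·ln(1 − f) = −0.351·ln(0.14) = 0.6901 s.

0.69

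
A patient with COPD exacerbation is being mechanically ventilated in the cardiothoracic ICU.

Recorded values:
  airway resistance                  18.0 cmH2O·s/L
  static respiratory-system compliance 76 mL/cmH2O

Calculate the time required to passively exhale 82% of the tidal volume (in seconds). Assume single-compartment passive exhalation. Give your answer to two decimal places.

2.35

τ = R × C = 18.0 × 76 mL/cmH2O = 18.0 × 0.076 L/cmH2O = 1.368 s.
Exhaled fraction f = 1 − e^(−t/τ) → t = −τ·ln(1 − f) = −1.368·ln(0.18) = 2.346 s.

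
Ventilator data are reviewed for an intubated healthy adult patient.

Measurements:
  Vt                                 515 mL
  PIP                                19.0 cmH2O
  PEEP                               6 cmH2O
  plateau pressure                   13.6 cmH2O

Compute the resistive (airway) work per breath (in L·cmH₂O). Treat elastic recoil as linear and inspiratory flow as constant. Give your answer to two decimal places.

With constant inspiratory flow the resistive pressure is constant at PIP − Pplat = 19.0 − 13.6 = 5.4 cmH2O, so resistive work = 5.4 × 0.515 = 2.781 L·cmH2O.

2.78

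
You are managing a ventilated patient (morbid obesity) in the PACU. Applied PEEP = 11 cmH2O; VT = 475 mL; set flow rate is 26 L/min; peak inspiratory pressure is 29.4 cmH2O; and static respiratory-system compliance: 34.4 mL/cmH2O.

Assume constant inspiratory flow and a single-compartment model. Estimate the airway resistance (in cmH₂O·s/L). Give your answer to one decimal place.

Flow: 26 L/min ÷ 60 = 0.4333 L/s.
Equation of motion (constant flow): PIP = Vt/C + R·V̇ + PEEP.
R·V̇ = PIP − Vt/C − PEEP = 29.4 − 475/34.4 − 11 = 29.4 − 13.808 − 11 = 4.592 cmH2O.
R = 4.592 / 0.4333 = 10.598 cmH2O·s/L.

10.6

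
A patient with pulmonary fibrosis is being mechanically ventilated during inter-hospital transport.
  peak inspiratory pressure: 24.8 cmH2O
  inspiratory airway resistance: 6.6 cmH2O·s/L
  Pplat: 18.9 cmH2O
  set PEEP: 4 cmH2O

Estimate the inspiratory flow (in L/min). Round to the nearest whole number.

flow = (PIP − Pplat) / Raw = (24.8 − 18.9) / 6.6 = 0.8939 L/s × 60 = 53.634 L/min.

54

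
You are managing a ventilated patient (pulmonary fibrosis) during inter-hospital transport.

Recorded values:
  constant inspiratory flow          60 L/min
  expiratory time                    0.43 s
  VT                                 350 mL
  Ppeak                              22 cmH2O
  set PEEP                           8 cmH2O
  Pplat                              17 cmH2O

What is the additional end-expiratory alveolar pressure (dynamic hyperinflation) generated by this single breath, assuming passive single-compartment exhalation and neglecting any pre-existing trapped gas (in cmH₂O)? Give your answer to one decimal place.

1.0

Flow: 60 L/min ÷ 60 = 1 L/s.
R = (PIP − Pplat)/V̇ = (22 − 17) / 1 = 5.0/1 = 5.0 cmH2O·s/L.
C = Vt/(Pplat − PEEP) = 350.0 / (17 − 8) = 350.0/9.0 = 38.889 mL/cmH2O.
τ = R × C = 5.0 × 0.03889 L/cmH2O = 0.1945 s.
Fraction remaining = e^(−Te/τ) = e^(−0.43/0.1945) = 0.1096; trapped volume = 350.0 × 0.1096 = 38.36 mL.
Additional alveolar pressure from trapping ≈ V_trapped / C = 38.36 / 38.889 = 0.9864 cmH2O.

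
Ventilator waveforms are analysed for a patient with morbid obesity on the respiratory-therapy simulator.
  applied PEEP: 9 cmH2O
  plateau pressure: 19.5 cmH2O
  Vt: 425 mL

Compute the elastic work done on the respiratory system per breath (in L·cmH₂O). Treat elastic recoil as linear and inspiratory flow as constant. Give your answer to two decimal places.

Elastic work ≈ ½ × (Pplat − PEEP) × Vt = 0.5 × (19.5 − 9) × 0.425 L = 0.5 × 10.5 × 0.425 = 2.231 L·cmH2O.

2.23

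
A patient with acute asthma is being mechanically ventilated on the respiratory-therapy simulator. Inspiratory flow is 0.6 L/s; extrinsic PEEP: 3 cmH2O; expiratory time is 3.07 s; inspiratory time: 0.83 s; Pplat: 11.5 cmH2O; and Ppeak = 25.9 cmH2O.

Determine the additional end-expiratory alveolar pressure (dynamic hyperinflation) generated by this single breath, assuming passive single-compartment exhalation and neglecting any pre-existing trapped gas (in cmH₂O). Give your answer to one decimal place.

Vt = flow × Ti = 0.6 L/s × 0.83 s × 1000 mL/L = 498.0 mL.
R = (PIP − Pplat)/V̇ = (25.9 − 11.5) / 0.6 = 14.4/0.6 = 24.0 cmH2O·s/L.
C = Vt/(Pplat − PEEP) = 498.0 / (11.5 − 3) = 498.0/8.5 = 58.588 mL/cmH2O.
τ = R × C = 24.0 × 0.05859 L/cmH2O = 1.406 s.
Fraction remaining = e^(−Te/τ) = e^(−3.07/1.406) = 0.1126; trapped volume = 498.0 × 0.1126 = 56.075 mL.
Additional alveolar pressure from trapping ≈ V_trapped / C = 56.075 / 58.588 = 0.9571 cmH2O.

1.0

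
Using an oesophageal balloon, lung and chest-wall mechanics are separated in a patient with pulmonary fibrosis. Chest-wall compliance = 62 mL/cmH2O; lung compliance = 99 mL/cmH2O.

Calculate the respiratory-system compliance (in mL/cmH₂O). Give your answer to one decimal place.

Lung and chest wall are elastances in series: 1/Crs = 1/CL + 1/Ccw.
1/Crs = 1/99 + 1/62 = 0.02623.
Crs = 38.124 mL/cmH2O.

38.1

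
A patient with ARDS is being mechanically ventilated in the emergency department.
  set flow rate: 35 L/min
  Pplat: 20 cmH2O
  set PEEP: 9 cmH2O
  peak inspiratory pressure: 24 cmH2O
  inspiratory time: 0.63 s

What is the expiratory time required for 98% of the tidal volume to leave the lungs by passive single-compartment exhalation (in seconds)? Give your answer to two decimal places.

0.90

Flow: 35 L/min ÷ 60 = 0.5833 L/s.
Vt = flow × Ti = 0.5833 L/s × 0.63 s × 1000 mL/L = 367.48 mL.
R = (PIP − Pplat)/V̇ = (24 − 20) / 0.5833 = 4.0/0.5833 = 6.858 cmH2O·s/L.
C = Vt/(Pplat − PEEP) = 367.48 / (20 − 9) = 367.48/11.0 = 33.407 mL/cmH2O.
τ = R × C = 6.858 × 0.03341 L/cmH2O = 0.2291 s.
t = −τ·ln(1 − 0.98) = −0.2291·ln(0.02) = 0.8962 s.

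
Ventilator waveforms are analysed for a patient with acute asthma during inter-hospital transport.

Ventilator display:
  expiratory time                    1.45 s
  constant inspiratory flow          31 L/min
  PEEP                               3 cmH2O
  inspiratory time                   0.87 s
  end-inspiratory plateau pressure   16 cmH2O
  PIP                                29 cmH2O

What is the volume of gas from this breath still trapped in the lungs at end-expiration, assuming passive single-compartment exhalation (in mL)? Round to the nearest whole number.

Flow: 31 L/min ÷ 60 = 0.5167 L/s.
Vt = flow × Ti = 0.5167 L/s × 0.87 s × 1000 mL/L = 449.53 mL.
R = (PIP − Pplat)/V̇ = (29 − 16) / 0.5167 = 13.0/0.5167 = 25.16 cmH2O·s/L.
C = Vt/(Pplat − PEEP) = 449.53 / (16 − 3) = 449.53/13.0 = 34.579 mL/cmH2O.
τ = R × C = 25.16 × 0.03458 L/cmH2O = 0.87 s.
Fraction remaining = e^(−Te/τ) = e^(−1.45/0.87) = 0.1889.
Trapped volume = 449.53 × 0.1889 = 84.916 mL.

85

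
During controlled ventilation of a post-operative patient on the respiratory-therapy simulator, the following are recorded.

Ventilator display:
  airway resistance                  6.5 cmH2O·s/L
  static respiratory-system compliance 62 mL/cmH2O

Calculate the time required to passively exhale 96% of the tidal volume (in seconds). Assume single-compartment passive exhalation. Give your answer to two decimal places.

1.30

τ = R × C = 6.5 × 62 mL/cmH2O = 6.5 × 0.062 L/cmH2O = 0.403 s.
Exhaled fraction f = 1 − e^(−t/τ) → t = −τ·ln(1 − f) = −0.403·ln(0.04) = 1.297 s.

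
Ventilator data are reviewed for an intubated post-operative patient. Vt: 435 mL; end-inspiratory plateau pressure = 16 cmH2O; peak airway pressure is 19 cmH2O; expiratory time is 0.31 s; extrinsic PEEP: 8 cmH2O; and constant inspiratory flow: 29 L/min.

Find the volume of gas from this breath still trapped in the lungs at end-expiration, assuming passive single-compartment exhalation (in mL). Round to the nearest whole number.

Flow: 29 L/min ÷ 60 = 0.4833 L/s.
R = (PIP − Pplat)/V̇ = (19 − 16) / 0.4833 = 3.0/0.4833 = 6.207 cmH2O·s/L.
C = Vt/(Pplat − PEEP) = 435.0 / (16 − 8) = 435.0/8.0 = 54.375 mL/cmH2O.
τ = R × C = 6.207 × 0.05438 L/cmH2O = 0.3375 s.
Fraction remaining = e^(−Te/τ) = e^(−0.31/0.3375) = 0.3991.
Trapped volume = 435.0 × 0.3991 = 173.61 mL.

174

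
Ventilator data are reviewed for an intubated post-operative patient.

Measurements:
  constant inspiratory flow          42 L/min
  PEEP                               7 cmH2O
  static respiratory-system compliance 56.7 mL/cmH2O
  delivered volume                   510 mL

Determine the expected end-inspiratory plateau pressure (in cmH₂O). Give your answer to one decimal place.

Pplat = PEEP + Vt / Cstat = 7 + 510 / 56.7 = 7 + 8.995 = 15.995 cmH2O.

16.0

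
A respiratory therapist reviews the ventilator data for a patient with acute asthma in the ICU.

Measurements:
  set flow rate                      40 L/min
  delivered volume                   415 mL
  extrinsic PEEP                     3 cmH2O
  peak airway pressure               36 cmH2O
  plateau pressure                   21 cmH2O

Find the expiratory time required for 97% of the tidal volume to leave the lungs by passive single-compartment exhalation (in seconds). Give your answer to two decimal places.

Flow: 40 L/min ÷ 60 = 0.6667 L/s.
R = (PIP − Pplat)/V̇ = (36 − 21) / 0.6667 = 15.0/0.6667 = 22.499 cmH2O·s/L.
C = Vt/(Pplat − PEEP) = 415.0 / (21 − 3) = 415.0/18.0 = 23.056 mL/cmH2O.
τ = R × C = 22.499 × 0.02306 L/cmH2O = 0.5188 s.
t = −τ·ln(1 − 0.97) = −0.5188·ln(0.03) = 1.819 s.

1.82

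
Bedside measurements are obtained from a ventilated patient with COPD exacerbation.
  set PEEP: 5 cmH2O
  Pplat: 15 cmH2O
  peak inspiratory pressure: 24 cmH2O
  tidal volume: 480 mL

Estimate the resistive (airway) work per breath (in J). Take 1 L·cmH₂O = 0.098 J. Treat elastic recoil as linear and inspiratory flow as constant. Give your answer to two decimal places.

With constant inspiratory flow the resistive pressure is constant at PIP − Pplat = 24 − 15 = 9.0 cmH2O, so resistive work = 9.0 × 0.480 = 4.32 L·cmH2O.
× 0.098 J/(L·cmH2O) → 0.4234 J.

0.42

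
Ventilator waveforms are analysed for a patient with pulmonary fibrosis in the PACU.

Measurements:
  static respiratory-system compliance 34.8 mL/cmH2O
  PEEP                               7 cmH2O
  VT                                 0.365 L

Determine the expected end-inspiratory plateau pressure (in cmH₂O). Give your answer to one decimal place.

17.5

Pplat = PEEP + Vt / Cstat = 7 + 365 / 34.8 = 7 + 10.489 = 17.489 cmH2O.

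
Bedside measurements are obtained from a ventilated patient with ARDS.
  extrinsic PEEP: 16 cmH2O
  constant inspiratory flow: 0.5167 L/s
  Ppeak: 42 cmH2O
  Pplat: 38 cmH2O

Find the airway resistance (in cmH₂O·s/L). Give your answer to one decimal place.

7.7

Raw = (PIP − Pplat) / flow = (42 − 38) / 0.5167 = 4.0 / 0.5167 = 7.741 cmH2O·s/L.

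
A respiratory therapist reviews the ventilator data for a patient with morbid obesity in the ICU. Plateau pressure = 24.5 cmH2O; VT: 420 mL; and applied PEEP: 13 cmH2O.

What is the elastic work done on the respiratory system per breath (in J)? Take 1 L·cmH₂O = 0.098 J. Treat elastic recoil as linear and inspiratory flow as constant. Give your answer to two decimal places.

Elastic work ≈ ½ × (Pplat − PEEP) × Vt = 0.5 × (24.5 − 13) × 0.420 L = 0.5 × 11.5 × 0.420 = 2.415 L·cmH2O.
× 0.098 J/(L·cmH2O) → 0.2367 J.

0.24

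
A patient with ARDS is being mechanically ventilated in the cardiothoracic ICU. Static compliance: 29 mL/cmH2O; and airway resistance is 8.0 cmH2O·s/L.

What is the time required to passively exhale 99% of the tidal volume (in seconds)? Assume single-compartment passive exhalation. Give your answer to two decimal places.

1.07

τ = R × C = 8.0 × 29 mL/cmH2O = 8.0 × 0.029 L/cmH2O = 0.232 s.
Exhaled fraction f = 1 − e^(−t/τ) → t = −τ·ln(1 − f) = −0.232·ln(0.01) = 1.068 s.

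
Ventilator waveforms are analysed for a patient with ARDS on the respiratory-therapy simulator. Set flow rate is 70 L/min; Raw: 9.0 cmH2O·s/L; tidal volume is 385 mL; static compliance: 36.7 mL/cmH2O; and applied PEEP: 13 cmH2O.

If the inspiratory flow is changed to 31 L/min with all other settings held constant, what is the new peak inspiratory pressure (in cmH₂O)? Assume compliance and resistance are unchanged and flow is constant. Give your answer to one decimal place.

Flow: 70 L/min ÷ 60 = 1.1667 L/s.
New flow: 31 L/min ÷ 60 = 0.5167 L/s.
PIP = Vt/C + R·V̇ + PEEP (constant-flow equation of motion).
Only the resistive term changes: ΔPIP = R × ΔV̇ = 9.0 × (0.5167 − 1.1667) = 9.0 × -0.65 = -5.85 cmH2O.
Original PIP = 385/36.7 + 9.0×1.1667 + 13 = 33.991 cmH2O; new PIP = 33.991 + (-5.85) = 28.141 cmH2O.

28.1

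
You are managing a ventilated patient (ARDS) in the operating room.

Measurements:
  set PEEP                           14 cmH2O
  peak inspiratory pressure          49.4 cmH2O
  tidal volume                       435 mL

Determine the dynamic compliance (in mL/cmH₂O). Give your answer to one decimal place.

Dynamic compliance = Vt / (PIP − PEEP) = 435 / (49.4 − 14) = 435 / 35.4 = 12.288 mL/cmH2O.

12.3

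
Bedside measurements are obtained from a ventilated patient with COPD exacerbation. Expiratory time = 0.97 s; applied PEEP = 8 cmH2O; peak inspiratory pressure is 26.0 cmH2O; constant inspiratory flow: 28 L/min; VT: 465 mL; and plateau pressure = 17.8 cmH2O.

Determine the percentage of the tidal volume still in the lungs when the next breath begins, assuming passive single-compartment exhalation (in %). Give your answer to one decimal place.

Flow: 28 L/min ÷ 60 = 0.4667 L/s.
R = (PIP − Pplat)/V̇ = (26.0 − 17.8) / 0.4667 = 8.2/0.4667 = 17.57 cmH2O·s/L.
C = Vt/(Pplat − PEEP) = 465.0 / (17.8 − 8) = 465.0/9.8 = 47.449 mL/cmH2O.
τ = R × C = 17.57 × 0.04745 L/cmH2O = 0.8337 s.
Fraction remaining at end-expiration = e^(−Te/τ) = e^(−0.97/0.8337) = 0.3124 → 31.24%.

31.2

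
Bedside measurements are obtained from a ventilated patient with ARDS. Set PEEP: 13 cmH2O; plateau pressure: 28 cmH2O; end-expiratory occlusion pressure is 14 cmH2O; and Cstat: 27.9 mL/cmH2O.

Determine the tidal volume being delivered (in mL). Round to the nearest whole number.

End-expiratory occlusion gives total PEEP = 14 cmH2O (intrinsic PEEP = 14 − 13 = 1). Use total PEEP for the elastic gradient.
Vt = Cstat × (Pplat − PEEPtotal) = 27.9 × (28 − 14) = 27.9 × 14.0 = 390.6 mL.

391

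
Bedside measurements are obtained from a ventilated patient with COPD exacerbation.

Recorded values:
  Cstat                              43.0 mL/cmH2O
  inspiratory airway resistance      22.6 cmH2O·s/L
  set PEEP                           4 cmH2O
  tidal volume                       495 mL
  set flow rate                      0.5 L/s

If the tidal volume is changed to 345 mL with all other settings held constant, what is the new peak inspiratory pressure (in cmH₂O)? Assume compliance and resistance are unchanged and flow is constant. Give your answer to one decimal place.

23.3

PIP = Vt/C + R·V̇ + PEEP (constant-flow equation of motion).
Only the elastic term changes: ΔPIP = ΔVt / C = (345 − 495) / 43.0 = -3.488 cmH2O.
Original PIP = 495/43.0 + 22.6×0.5 + 4 = 26.812 cmH2O; new PIP = 26.812 + (-3.488) = 23.324 cmH2O.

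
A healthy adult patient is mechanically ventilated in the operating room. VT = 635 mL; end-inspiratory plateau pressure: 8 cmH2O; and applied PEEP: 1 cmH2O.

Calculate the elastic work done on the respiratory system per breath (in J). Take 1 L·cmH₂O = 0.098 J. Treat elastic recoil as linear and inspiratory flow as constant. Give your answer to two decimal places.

Elastic work ≈ ½ × (Pplat − PEEP) × Vt = 0.5 × (8 − 1) × 0.635 L = 0.5 × 7.0 × 0.635 = 2.223 L·cmH2O.
× 0.098 J/(L·cmH2O) → 0.2179 J.

0.22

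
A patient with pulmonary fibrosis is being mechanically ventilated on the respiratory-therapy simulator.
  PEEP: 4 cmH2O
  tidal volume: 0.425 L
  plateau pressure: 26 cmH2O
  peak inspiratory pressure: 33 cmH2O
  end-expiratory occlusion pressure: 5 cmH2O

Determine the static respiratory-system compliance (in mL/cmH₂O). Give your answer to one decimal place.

20.2

End-expiratory occlusion gives total PEEP = 5 cmH2O (intrinsic PEEP = 5 − 4 = 1). Use total PEEP for the elastic gradient.
Cstat = Vt / (Pplat − PEEPtotal) = 425 / (26 − 5) = 425 / 21.0 = 20.238 mL/cmH2O.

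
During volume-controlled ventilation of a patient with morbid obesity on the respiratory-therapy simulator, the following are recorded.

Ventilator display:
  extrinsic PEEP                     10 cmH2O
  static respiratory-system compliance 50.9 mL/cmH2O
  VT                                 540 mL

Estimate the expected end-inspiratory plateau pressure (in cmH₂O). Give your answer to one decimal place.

20.6

Pplat = PEEP + Vt / Cstat = 10 + 540 / 50.9 = 10 + 10.609 = 20.609 cmH2O.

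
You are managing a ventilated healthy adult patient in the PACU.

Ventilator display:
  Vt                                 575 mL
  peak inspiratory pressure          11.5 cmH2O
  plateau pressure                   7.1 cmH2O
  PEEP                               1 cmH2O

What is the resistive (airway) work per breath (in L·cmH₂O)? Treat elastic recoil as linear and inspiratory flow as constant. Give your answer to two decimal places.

With constant inspiratory flow the resistive pressure is constant at PIP − Pplat = 11.5 − 7.1 = 4.4 cmH2O, so resistive work = 4.4 × 0.575 = 2.53 L·cmH2O.

2.53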